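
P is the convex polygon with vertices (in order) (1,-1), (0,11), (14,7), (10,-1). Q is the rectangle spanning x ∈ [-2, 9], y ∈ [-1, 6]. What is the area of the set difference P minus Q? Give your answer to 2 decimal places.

59.96

|P| = 118, |P∩Q| = 58.0417.
|P ∖ Q| = |P| − |P∩Q| = 118 − 58.0417 = 59.96.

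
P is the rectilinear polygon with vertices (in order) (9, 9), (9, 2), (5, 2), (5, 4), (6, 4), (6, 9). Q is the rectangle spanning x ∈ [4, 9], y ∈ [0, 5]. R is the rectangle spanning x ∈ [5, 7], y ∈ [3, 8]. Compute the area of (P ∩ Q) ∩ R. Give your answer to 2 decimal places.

The region (P ∩ Q) ∩ R is the polygon with vertices (5,4), (6,4), (6,5), (7,5), (7,3), (5,3).
By the shoelace formula its area is 3.00.

3.00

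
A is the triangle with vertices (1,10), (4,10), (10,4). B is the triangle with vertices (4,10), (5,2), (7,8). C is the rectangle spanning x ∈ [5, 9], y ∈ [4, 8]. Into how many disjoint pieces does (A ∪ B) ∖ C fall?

2

(A ∪ B) ∖ C splits into 2 disjoint pieces (area 8.9394, area 0.1667).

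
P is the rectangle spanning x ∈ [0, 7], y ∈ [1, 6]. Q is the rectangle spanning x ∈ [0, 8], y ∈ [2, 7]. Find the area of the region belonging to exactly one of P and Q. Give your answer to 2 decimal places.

|P∩Q|: x∈[0,7], y∈[2,6] → 7·4 = 28.
|P △ Q| = |P| + |Q| − 2·|P∩Q| = 35 + 40 − 56 = 19.00.

19.00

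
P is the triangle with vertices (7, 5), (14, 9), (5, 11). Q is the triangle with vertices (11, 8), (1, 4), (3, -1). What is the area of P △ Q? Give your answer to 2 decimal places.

45.89

|P| = 25, |Q| = 29, |P∩Q| = 4.056.
|P △ Q| = |P| + |Q| − 2·|P∩Q| = 25 + 29 − 8.112 = 45.89.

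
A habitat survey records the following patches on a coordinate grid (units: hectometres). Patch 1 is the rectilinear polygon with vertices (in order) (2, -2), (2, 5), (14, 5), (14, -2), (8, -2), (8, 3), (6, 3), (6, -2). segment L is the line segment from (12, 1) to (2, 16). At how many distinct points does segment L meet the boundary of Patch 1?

The segment meets the boundary at (9.333,5).

1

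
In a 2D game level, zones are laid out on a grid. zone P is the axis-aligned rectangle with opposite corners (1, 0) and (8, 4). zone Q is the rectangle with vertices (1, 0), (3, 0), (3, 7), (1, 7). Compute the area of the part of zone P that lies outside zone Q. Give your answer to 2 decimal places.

20.00

|zone P∩zone Q|: x∈[1,3], y∈[0,4] → 2·4 = 8.
|zone P| = 28.
|zone P ∖ zone Q| = |zone P| − |zone P∩zone Q| = 28 − 8 = 20.00.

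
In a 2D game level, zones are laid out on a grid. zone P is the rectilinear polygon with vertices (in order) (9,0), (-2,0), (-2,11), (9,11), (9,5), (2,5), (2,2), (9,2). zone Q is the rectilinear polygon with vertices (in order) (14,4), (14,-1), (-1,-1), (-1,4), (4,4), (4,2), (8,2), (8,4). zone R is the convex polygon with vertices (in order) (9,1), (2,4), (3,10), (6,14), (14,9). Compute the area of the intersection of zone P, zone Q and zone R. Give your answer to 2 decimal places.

1.17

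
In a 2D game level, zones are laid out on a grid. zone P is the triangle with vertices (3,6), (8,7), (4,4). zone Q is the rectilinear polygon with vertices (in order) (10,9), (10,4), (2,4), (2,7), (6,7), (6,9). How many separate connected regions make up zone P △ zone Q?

zone P △ zone Q is a single connected region.

1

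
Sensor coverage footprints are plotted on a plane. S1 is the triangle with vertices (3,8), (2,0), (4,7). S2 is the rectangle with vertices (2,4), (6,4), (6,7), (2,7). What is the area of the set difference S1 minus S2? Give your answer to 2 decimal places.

1.85

|S1| = 4.5, |S1∩S2| = 2.6518.
|S1 ∖ S2| = |S1| − |S1∩S2| = 4.5 − 2.6518 = 1.85.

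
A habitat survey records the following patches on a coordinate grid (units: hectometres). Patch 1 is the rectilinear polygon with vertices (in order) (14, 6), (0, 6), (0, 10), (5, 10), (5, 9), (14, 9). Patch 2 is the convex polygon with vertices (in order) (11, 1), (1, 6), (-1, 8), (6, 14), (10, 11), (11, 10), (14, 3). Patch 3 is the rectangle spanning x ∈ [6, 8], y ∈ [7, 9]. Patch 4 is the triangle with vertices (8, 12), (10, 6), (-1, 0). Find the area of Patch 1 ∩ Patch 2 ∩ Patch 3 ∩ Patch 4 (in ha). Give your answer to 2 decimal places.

The intersection is the polygon with vertices (8,7), (6,7), (6,9), (8,9).
By the shoelace formula its area is 4.00.

4.00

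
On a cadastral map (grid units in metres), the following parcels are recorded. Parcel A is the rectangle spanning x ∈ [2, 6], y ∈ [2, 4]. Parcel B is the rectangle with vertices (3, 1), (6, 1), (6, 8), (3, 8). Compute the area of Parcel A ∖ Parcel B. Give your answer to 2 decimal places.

|Parcel A∩Parcel B|: x∈[3,6], y∈[2,4] → 3·2 = 6.
|Parcel A| = 8.
|Parcel A ∖ Parcel B| = |Parcel A| − |Parcel A∩Parcel B| = 8 − 6 = 2.00.

2.00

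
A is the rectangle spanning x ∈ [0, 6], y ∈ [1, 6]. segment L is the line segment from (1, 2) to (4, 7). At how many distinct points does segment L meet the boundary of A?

1

The segment meets the boundary at (3.4,6).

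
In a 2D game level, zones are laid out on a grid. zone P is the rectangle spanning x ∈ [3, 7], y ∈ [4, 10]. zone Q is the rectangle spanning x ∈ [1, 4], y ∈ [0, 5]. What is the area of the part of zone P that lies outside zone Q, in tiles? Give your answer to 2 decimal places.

23.00

|zone P∩zone Q|: x∈[3,4], y∈[4,5] → 1·1 = 1.
|zone P| = 24.
|zone P ∖ zone Q| = |zone P| − |zone P∩zone Q| = 24 − 1 = 23.00.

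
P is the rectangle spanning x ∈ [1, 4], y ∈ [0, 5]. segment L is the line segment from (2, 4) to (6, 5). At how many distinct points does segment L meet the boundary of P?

The segment meets the boundary at (4,4.5).

1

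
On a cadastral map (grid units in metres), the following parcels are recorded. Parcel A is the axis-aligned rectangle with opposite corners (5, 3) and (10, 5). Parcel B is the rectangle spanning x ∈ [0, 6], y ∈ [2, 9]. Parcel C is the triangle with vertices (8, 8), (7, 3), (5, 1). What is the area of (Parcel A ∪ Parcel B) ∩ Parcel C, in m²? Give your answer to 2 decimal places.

2.19

The region (Parcel A ∪ Parcel B) ∩ Parcel C is the polygon with vertices (6,3), (6,2), (5.429,2), (6.714,5), (7.4,5), (7,3).
By the shoelace formula its area is 2.19.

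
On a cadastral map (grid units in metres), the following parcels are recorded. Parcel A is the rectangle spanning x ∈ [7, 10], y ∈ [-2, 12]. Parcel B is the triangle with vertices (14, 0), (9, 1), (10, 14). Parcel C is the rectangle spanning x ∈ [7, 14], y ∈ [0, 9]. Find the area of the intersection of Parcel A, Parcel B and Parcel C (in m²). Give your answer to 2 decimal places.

5.64

The intersection is the polygon with vertices (10,0.8), (9,1), (9.615,9), (10,9).
By the shoelace formula its area is 5.64.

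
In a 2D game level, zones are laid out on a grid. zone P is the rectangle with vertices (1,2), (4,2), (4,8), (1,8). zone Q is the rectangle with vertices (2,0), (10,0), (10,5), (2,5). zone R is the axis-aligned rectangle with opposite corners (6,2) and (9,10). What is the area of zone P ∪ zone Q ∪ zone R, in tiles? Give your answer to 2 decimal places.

67.00

By inclusion–exclusion:
Individual areas: |zone P| = 18, |zone Q| = 40, |zone R| = 24.
|zone P∩zone Q|: x∈[2,4], y∈[2,5] → 2·3 = 6.
|zone P∩zone R| = 0 (no overlap).
|zone Q∩zone R|: x∈[6,9], y∈[2,5] → 3·3 = 9.
|zone P∩zone Q∩zone R| = 0.
|zone P ∪ zone Q ∪ zone R| = 82 − 15 + 0 = 67.00.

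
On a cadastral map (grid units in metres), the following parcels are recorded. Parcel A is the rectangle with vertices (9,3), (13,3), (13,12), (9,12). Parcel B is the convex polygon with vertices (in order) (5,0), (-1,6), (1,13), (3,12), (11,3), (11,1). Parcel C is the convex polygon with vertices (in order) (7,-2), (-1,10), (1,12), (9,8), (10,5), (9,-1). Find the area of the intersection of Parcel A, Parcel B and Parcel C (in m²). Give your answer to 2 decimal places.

The intersection is the polygon with vertices (9,5.25), (9.877,4.263), (9.667,3), (9,3).
By the shoelace formula its area is 1.41.

1.41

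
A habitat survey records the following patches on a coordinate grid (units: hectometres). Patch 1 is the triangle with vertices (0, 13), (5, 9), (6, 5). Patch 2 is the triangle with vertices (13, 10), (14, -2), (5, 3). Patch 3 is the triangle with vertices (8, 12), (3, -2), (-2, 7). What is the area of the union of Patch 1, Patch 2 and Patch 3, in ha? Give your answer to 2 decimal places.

By inclusion–exclusion:
Individual areas: |Patch 1| = 8, |Patch 2| = 51.5, |Patch 3| = 57.5.
|Patch 1∩Patch 2| = 0.
|Patch 1∩Patch 3| = 5.1098.
|Patch 2∩Patch 3| = 0.
|Patch 1∩Patch 2∩Patch 3| = 0.
|Patch 1 ∪ Patch 2 ∪ Patch 3| = 117 − 5.1098 + 0 = 111.89.

111.89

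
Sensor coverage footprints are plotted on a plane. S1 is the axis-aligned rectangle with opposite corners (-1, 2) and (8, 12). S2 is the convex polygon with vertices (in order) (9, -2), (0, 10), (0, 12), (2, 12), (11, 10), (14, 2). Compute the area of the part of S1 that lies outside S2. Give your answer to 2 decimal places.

38.00

|S1| = 90, |S1∩S2| = 52.
|S1 ∖ S2| = |S1| − |S1∩S2| = 90 − 52 = 38.00.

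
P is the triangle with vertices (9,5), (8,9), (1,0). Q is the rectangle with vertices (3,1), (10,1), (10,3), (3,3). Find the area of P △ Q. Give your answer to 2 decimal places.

|P| = 18.5, |Q| = 14, |P∩Q| = 2.3786.
|P △ Q| = |P| + |Q| − 2·|P∩Q| = 18.5 + 14 − 4.7571 = 27.74.

27.74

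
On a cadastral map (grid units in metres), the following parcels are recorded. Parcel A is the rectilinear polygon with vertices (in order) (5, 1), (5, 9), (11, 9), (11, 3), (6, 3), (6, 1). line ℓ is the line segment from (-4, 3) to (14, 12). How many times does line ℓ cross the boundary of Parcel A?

The segment meets the boundary at (8,9), (5,7.5).

2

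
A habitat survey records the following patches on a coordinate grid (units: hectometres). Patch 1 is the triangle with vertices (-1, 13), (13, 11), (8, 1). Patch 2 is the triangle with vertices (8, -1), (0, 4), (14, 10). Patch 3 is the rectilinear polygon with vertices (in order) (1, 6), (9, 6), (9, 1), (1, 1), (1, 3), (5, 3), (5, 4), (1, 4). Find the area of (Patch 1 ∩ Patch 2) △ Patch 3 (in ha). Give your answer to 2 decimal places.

34.18

|Patch 1 ∩ Patch 2| = 24.8771.
|(Patch 1 ∩ Patch 2) ∩ Patch 3| = 13.3468.
|(Patch 1 ∩ Patch 2) △ Patch 3| = 24.8771 + 36 − 26.6937 = 34.18.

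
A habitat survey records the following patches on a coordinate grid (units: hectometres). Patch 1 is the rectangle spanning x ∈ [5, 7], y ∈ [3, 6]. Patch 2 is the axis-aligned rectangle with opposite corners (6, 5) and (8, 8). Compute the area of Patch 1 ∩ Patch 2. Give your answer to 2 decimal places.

|Patch 1∩Patch 2|: x∈[6,7], y∈[5,6] → 1·1 = 1.

1.00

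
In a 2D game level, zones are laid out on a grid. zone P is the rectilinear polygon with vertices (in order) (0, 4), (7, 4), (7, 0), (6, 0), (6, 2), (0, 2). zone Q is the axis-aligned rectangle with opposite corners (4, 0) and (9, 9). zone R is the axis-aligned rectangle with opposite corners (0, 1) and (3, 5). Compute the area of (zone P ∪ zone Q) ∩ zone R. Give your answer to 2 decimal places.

The region (zone P ∪ zone Q) ∩ zone R is the polygon with vertices (0,2), (0,4), (3,4), (3,2).
By the shoelace formula its area is 6.00.

6.00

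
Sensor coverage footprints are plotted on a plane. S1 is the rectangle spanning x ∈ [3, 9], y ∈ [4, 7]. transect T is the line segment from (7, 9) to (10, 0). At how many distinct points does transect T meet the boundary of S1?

The segment meets the boundary at (8.667,4), (7.667,7).

2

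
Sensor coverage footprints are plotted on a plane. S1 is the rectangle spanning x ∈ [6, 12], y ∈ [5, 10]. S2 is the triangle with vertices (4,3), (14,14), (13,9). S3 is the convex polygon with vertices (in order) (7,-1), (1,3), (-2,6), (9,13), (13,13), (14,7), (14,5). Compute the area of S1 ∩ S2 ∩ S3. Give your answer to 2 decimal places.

The intersection is the polygon with vertices (12,8.333), (7,5), (6,5), (6,5.2), (10.364,10), (12,10).
By the shoelace formula its area is 11.19.

11.19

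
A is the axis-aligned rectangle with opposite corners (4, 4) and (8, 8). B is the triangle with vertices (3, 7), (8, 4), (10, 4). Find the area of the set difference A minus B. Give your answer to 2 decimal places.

|A| = 16, |A∩B| = 2.0571.
|A ∖ B| = |A| − |A∩B| = 16 − 2.0571 = 13.94.

13.94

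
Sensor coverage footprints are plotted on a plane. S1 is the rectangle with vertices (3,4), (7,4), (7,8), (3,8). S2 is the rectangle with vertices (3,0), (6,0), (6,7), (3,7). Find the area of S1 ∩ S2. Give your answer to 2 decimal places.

9.00

|S1∩S2|: x∈[3,6], y∈[4,7] → 3·3 = 9.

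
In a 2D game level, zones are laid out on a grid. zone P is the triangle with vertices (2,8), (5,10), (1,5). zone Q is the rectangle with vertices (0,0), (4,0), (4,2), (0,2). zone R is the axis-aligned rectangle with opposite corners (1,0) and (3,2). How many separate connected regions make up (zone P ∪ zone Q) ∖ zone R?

(zone P ∪ zone Q) ∖ zone R splits into 3 disjoint pieces (area 3.5, area 2, area 2).

3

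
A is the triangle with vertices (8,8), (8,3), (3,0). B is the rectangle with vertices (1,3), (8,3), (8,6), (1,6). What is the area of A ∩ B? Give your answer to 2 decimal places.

The intersection is the polygon with vertices (8,3), (4.875,3), (6.75,6), (8,6).
By the shoelace formula its area is 6.56.

6.56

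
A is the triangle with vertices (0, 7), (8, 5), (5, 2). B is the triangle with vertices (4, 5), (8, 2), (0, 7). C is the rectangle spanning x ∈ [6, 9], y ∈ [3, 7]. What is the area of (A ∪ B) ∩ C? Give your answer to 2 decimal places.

The region (A ∪ B) ∩ C is the polygon with vertices (6.286,3.286), (6.667,3), (6.4,3), (6.154,3.154), (6,3), (6,5.5), (8,5).
By the shoelace formula its area is 2.56.

2.56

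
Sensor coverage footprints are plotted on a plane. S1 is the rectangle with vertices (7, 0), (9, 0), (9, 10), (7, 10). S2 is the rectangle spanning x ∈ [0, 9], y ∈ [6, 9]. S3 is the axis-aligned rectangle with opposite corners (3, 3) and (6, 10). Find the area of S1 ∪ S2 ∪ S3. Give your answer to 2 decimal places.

53.00

By inclusion–exclusion:
Individual areas: |S1| = 20, |S2| = 27, |S3| = 21.
|S1∩S2|: x∈[7,9], y∈[6,9] → 2·3 = 6.
|S1∩S3| = 0 (no overlap).
|S2∩S3|: x∈[3,6], y∈[6,9] → 3·3 = 9.
|S1∩S2∩S3| = 0.
|S1 ∪ S2 ∪ S3| = 68 − 15 + 0 = 53.00.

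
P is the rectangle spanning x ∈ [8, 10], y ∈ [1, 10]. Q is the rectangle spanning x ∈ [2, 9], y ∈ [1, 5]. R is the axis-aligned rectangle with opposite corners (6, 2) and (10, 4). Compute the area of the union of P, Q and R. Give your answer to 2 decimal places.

By inclusion–exclusion:
Individual areas: |P| = 18, |Q| = 28, |R| = 8.
|P∩Q|: x∈[8,9], y∈[1,5] → 1·4 = 4.
|P∩R|: x∈[8,10], y∈[2,4] → 2·2 = 4.
|Q∩R|: x∈[6,9], y∈[2,4] → 3·2 = 6.
|P∩Q∩R| = 2.
|P ∪ Q ∪ R| = 54 − 14 + 2 = 42.00.

42.00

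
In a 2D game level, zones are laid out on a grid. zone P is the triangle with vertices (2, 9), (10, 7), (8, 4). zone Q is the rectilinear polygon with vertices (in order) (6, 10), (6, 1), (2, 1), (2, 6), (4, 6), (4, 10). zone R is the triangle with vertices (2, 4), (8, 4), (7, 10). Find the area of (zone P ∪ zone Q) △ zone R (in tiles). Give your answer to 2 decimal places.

27.90

|zone P ∪ zone Q| = 38.5.
|(zone P ∪ zone Q) ∩ zone R| = 14.3014.
|(zone P ∪ zone Q) △ zone R| = 38.5 + 18 − 28.6029 = 27.90.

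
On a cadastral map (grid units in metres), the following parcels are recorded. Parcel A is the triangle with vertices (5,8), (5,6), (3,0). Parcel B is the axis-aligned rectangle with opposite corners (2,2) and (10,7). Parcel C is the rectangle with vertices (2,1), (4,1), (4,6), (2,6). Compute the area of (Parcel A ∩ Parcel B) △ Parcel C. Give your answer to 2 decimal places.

|Parcel A ∩ Parcel B| = 1.7083.
|(Parcel A ∩ Parcel B) ∩ Parcel C| = 0.3333.
|(Parcel A ∩ Parcel B) △ Parcel C| = 1.7083 + 10 − 0.6667 = 11.04.

11.04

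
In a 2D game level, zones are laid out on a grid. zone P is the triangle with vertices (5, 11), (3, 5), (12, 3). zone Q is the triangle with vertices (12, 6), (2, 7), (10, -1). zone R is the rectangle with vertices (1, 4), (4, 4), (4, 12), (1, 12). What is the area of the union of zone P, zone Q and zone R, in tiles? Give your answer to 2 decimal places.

By inclusion–exclusion:
Individual areas: |zone P| = 29, |zone Q| = 36, |zone R| = 24.
|zone P∩zone Q| = 16.3951.
|zone P∩zone R| = 1.6111.
|zone Q∩zone R| = 1.8.
|zone P∩zone Q∩zone R| = 0.8927.
|zone P ∪ zone Q ∪ zone R| = 89 − 19.8062 + 0.8927 = 70.09.

70.09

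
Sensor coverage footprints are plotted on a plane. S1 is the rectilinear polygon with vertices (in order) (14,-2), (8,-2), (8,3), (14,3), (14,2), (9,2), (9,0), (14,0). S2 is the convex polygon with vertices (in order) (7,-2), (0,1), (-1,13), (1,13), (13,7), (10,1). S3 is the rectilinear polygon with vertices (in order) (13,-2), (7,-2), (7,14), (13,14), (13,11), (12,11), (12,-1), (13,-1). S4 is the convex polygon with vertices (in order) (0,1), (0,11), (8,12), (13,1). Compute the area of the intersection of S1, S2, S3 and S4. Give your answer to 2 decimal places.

3.75

The intersection is the polygon with vertices (10.5,2), (9,2), (9,1), (8,1), (8,3), (11,3).
By the shoelace formula its area is 3.75.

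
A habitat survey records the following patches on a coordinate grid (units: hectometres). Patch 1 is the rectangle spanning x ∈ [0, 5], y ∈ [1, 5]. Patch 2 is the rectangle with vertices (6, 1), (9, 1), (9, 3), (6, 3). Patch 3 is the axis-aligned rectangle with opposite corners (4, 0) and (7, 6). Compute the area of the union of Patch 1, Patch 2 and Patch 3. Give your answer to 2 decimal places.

By inclusion–exclusion:
Individual areas: |Patch 1| = 20, |Patch 2| = 6, |Patch 3| = 18.
|Patch 1∩Patch 2| = 0 (no overlap).
|Patch 1∩Patch 3|: x∈[4,5], y∈[1,5] → 1·4 = 4.
|Patch 2∩Patch 3|: x∈[6,7], y∈[1,3] → 1·2 = 2.
|Patch 1∩Patch 2∩Patch 3| = 0.
|Patch 1 ∪ Patch 2 ∪ Patch 3| = 44 − 6 + 0 = 38.00.

38.00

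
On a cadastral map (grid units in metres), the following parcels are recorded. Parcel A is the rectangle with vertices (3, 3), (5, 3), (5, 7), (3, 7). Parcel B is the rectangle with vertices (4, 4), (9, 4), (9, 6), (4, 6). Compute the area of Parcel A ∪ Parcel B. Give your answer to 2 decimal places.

By inclusion–exclusion:
Individual areas: |Parcel A| = 8, |Parcel B| = 10.
|Parcel A∩Parcel B|: x∈[4,5], y∈[4,6] → 1·2 = 2.
|Parcel A ∪ Parcel B| = 18 − 2 = 16.00.

16.00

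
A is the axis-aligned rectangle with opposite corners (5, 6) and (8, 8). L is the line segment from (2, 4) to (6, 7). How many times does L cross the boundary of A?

1

The segment meets the boundary at (5,6.25).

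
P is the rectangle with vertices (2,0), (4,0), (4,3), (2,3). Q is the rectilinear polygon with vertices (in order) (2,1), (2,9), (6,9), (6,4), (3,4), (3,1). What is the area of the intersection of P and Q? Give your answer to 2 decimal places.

The intersection is the polygon with vertices (3,3), (3,1), (2,1), (2,3).
By the shoelace formula its area is 2.00.

2.00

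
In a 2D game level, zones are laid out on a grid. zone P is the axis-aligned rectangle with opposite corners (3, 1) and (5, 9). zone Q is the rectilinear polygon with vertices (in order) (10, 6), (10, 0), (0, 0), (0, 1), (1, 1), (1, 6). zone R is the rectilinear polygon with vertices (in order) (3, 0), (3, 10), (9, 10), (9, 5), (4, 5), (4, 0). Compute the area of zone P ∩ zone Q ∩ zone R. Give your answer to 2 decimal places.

6.00

The intersection is the polygon with vertices (3,1), (3,6), (5,6), (5,5), (4,5), (4,1).
By the shoelace formula its area is 6.00.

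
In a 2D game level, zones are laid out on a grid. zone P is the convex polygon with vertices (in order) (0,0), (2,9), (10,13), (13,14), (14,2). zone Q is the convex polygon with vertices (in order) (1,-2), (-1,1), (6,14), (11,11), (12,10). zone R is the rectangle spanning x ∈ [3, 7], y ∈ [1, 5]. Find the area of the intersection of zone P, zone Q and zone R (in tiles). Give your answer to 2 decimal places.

10.24

The intersection is the polygon with vertices (3.75,1), (3,1), (3,5), (7,5), (7,4.545).
By the shoelace formula its area is 10.24.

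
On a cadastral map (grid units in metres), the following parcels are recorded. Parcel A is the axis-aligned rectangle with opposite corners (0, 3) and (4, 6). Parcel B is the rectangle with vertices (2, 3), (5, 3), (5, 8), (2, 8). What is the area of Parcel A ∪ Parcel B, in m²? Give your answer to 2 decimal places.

By inclusion–exclusion:
Individual areas: |Parcel A| = 12, |Parcel B| = 15.
|Parcel A∩Parcel B|: x∈[2,4], y∈[3,6] → 2·3 = 6.
|Parcel A ∪ Parcel B| = 27 − 6 = 21.00.

21.00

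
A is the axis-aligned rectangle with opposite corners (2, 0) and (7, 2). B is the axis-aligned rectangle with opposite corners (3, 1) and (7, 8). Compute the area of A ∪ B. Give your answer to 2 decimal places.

34.00

By inclusion–exclusion:
Individual areas: |A| = 10, |B| = 28.
|A∩B|: x∈[3,7], y∈[1,2] → 4·1 = 4.
|A ∪ B| = 38 − 4 = 34.00.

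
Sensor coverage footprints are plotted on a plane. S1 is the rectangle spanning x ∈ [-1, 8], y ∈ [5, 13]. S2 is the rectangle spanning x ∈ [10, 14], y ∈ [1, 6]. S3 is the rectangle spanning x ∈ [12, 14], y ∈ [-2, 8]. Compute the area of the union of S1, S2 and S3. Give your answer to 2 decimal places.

102.00

By inclusion–exclusion:
Individual areas: |S1| = 72, |S2| = 20, |S3| = 20.
|S1∩S2| = 0 (no overlap).
|S1∩S3| = 0 (no overlap).
|S2∩S3|: x∈[12,14], y∈[1,6] → 2·5 = 10.
|S1∩S2∩S3| = 0.
|S1 ∪ S2 ∪ S3| = 112 − 10 + 0 = 102.00.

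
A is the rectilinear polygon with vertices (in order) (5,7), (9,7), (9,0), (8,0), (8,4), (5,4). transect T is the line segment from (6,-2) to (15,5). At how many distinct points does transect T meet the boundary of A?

The segment meets the boundary at (9,0.333), (8.571,0).

2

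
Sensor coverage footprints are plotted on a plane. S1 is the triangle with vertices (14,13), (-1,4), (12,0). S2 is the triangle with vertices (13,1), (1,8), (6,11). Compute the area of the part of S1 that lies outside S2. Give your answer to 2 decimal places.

|S1| = 88.5, |S1∩S2| = 22.6526.
|S1 ∖ S2| = |S1| − |S1∩S2| = 88.5 − 22.6526 = 65.85.

65.85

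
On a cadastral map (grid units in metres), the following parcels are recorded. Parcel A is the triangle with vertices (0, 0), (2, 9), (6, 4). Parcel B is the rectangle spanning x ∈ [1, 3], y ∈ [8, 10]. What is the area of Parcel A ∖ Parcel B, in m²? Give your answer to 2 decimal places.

22.49

|Parcel A| = 23, |Parcel A∩Parcel B| = 0.5111.
|Parcel A ∖ Parcel B| = |Parcel A| − |Parcel A∩Parcel B| = 23 − 0.5111 = 22.49.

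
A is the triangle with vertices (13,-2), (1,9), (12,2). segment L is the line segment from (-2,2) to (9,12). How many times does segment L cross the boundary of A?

2

The segment meets the boundary at (3.765,7.241), (3.34,6.855).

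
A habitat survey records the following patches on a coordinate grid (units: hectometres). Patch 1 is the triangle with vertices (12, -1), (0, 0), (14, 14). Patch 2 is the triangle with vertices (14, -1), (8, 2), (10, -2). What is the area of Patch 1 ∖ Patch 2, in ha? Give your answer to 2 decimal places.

85.46

|Patch 1| = 91, |Patch 1∩Patch 2| = 5.5408.
|Patch 1 ∖ Patch 2| = |Patch 1| − |Patch 1∩Patch 2| = 91 − 5.5408 = 85.46.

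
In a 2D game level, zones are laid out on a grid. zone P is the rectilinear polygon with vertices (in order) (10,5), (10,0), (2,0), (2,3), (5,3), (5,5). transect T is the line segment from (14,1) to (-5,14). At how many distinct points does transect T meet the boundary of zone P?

The segment meets the boundary at (8.154,5), (10,3.737).

2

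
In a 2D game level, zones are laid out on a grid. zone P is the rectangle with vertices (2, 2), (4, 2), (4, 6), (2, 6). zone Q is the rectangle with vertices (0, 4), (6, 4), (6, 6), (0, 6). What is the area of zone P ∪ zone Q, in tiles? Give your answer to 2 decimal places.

By inclusion–exclusion:
Individual areas: |zone P| = 8, |zone Q| = 12.
|zone P∩zone Q|: x∈[2,4], y∈[4,6] → 2·2 = 4.
|zone P ∪ zone Q| = 20 − 4 = 16.00.

16.00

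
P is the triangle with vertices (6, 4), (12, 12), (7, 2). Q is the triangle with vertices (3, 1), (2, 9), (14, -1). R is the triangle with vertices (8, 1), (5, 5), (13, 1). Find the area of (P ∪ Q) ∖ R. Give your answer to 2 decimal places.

|P ∪ Q| = 49.9744.
|(P ∪ Q) ∩ R| = 8.775.
|(P ∪ Q) ∖ R| = 49.9744 − 8.775 = 41.20.

41.20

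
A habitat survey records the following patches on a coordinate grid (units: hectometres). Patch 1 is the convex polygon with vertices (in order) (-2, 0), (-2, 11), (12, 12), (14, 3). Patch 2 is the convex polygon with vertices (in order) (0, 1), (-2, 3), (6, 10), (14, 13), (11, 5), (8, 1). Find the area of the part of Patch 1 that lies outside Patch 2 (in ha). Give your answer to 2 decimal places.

61.75

|Patch 1| = 152, |Patch 1∩Patch 2| = 90.248.
|Patch 1 ∖ Patch 2| = |Patch 1| − |Patch 1∩Patch 2| = 152 − 90.248 = 61.75.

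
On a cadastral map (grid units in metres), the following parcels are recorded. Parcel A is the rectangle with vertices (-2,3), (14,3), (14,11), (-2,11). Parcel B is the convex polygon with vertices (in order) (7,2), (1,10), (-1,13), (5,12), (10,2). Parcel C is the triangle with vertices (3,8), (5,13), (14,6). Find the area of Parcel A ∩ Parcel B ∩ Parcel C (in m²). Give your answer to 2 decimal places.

The intersection is the polygon with vertices (7.4,7.2), (3,8), (4.2,11), (5.5,11).
By the shoelace formula its area is 9.55.

9.55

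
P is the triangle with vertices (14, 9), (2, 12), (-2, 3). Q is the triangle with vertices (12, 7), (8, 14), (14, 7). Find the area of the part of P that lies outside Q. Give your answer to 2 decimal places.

57.92

|P| = 60, |P∩Q| = 2.0812.
|P ∖ Q| = |P| − |P∩Q| = 60 − 2.0812 = 57.92.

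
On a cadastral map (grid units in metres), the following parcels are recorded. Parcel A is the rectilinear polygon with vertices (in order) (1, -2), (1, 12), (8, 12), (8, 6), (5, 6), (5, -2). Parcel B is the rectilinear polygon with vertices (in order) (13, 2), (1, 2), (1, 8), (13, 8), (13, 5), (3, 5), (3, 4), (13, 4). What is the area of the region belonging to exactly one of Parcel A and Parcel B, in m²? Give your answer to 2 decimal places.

|Parcel A| = 74, |Parcel B| = 62, |Parcel A∩Parcel B| = 28.
|Parcel A △ Parcel B| = |Parcel A| + |Parcel B| − 2·|Parcel A∩Parcel B| = 74 + 62 − 56 = 80.00.

80.00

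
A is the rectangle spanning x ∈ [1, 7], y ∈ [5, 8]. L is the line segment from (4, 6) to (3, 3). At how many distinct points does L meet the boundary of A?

The segment meets the boundary at (3.667,5).

1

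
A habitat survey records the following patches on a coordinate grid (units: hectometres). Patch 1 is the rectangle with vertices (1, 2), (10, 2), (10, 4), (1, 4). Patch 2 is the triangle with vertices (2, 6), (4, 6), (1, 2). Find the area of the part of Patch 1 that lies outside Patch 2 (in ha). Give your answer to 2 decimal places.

|Patch 1| = 18, |Patch 1∩Patch 2| = 1.
|Patch 1 ∖ Patch 2| = |Patch 1| − |Patch 1∩Patch 2| = 18 − 1 = 17.00.

17.00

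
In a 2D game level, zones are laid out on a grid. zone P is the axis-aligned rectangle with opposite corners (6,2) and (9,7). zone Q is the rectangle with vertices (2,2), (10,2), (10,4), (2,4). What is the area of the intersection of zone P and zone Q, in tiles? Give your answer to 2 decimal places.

6.00

|zone P∩zone Q|: x∈[6,9], y∈[2,4] → 3·2 = 6.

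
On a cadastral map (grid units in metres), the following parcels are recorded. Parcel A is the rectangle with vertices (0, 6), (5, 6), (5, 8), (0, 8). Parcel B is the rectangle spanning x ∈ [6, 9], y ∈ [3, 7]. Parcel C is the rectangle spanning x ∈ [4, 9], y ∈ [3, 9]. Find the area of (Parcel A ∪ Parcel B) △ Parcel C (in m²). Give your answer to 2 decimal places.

24.00

|Parcel A ∪ Parcel B| = 22.
|(Parcel A ∪ Parcel B) ∩ Parcel C| = 14.
|(Parcel A ∪ Parcel B) △ Parcel C| = 22 + 30 − 28 = 24.00.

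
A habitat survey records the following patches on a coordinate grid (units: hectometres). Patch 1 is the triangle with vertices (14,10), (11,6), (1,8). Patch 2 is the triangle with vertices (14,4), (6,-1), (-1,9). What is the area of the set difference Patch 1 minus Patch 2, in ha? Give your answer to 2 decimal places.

|Patch 1| = 23, |Patch 1∩Patch 2| = 0.3026.
|Patch 1 ∖ Patch 2| = |Patch 1| − |Patch 1∩Patch 2| = 23 − 0.3026 = 22.70.

22.70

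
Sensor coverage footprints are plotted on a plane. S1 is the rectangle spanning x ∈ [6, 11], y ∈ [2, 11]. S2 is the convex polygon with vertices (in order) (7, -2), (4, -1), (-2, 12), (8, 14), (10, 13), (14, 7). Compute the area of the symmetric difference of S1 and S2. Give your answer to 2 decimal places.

107.02

|S1| = 45, |S2| = 151, |S1∩S2| = 44.4921.
|S1 △ S2| = |S1| + |S2| − 2·|S1∩S2| = 45 + 151 − 88.9841 = 107.02.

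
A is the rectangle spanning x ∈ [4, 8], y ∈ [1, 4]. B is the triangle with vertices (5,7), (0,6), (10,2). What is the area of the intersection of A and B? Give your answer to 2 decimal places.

The intersection is the polygon with vertices (8,2.8), (5,4), (8,4).
By the shoelace formula its area is 1.80.

1.80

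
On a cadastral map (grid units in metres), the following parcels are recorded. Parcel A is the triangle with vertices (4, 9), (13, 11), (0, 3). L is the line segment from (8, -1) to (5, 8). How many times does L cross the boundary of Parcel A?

The segment meets the boundary at (5.532,6.404).

1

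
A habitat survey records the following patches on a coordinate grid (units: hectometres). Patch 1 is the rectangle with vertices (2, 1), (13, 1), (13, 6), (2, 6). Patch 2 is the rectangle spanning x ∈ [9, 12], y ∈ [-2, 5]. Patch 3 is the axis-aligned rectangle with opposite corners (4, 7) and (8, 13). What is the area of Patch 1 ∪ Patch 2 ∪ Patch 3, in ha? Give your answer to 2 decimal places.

88.00

By inclusion–exclusion:
Individual areas: |Patch 1| = 55, |Patch 2| = 21, |Patch 3| = 24.
|Patch 1∩Patch 2|: x∈[9,12], y∈[1,5] → 3·4 = 12.
|Patch 1∩Patch 3| = 0 (no overlap).
|Patch 2∩Patch 3| = 0 (no overlap).
|Patch 1∩Patch 2∩Patch 3| = 0.
|Patch 1 ∪ Patch 2 ∪ Patch 3| = 100 − 12 + 0 = 88.00.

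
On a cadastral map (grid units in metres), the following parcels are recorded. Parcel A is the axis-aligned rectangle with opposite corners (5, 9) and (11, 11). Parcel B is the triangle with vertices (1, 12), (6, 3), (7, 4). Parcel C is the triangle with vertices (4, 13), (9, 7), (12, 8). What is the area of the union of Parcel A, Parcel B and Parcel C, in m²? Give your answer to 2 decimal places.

25.90

By inclusion–exclusion:
Individual areas: |Parcel A| = 12, |Parcel B| = 7, |Parcel C| = 11.5.
|Parcel A∩Parcel B| = 0.
|Parcel A∩Parcel C| = 4.6.
|Parcel B∩Parcel C| = 0.
|Parcel A∩Parcel B∩Parcel C| = 0.
|Parcel A ∪ Parcel B ∪ Parcel C| = 30.5 − 4.6 + 0 = 25.90.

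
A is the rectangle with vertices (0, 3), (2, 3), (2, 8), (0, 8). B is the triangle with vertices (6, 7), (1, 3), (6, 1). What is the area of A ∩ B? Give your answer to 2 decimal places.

The intersection is the polygon with vertices (2,3), (1,3), (2,3.8).
By the shoelace formula its area is 0.40.

0.40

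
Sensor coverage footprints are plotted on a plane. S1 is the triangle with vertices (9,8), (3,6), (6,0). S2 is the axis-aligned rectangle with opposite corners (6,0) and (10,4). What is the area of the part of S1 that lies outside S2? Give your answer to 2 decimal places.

|S1| = 21, |S1∩S2| = 3.
|S1 ∖ S2| = |S1| − |S1∩S2| = 21 − 3 = 18.00.

18.00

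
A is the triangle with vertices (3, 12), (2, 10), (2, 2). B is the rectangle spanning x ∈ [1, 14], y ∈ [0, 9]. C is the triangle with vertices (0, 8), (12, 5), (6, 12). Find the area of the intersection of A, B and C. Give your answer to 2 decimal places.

The intersection is the polygon with vertices (2,9), (2.7,9), (2.537,7.366), (2,7.5).
By the shoelace formula its area is 0.97.

0.97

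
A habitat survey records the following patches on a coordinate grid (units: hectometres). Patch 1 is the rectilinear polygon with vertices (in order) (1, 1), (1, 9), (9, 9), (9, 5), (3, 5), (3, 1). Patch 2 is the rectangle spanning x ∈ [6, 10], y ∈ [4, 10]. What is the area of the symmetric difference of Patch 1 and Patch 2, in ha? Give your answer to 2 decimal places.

40.00

|Patch 1| = 40, |Patch 2| = 24, |Patch 1∩Patch 2| = 12.
|Patch 1 △ Patch 2| = |Patch 1| + |Patch 2| − 2·|Patch 1∩Patch 2| = 40 + 24 − 24 = 40.00.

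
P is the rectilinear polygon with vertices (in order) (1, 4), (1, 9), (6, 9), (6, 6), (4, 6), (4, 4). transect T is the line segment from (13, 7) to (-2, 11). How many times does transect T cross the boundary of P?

2

The segment meets the boundary at (5.5,9), (6,8.867).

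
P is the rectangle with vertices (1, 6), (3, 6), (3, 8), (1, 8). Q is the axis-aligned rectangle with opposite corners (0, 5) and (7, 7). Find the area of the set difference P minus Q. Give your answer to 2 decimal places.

|P∩Q|: x∈[1,3], y∈[6,7] → 2·1 = 2.
|P| = 4.
|P ∖ Q| = |P| − |P∩Q| = 4 − 2 = 2.00.

2.00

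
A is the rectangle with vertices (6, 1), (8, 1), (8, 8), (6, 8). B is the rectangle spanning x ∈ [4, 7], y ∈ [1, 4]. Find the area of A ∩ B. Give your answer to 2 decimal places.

|A∩B|: x∈[6,7], y∈[1,4] → 1·3 = 3.

3.00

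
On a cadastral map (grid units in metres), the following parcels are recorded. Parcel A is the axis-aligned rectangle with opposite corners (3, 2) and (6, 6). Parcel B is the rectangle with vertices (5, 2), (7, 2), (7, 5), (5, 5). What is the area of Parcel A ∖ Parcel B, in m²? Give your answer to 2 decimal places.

|Parcel A∩Parcel B|: x∈[5,6], y∈[2,5] → 1·3 = 3.
|Parcel A| = 12.
|Parcel A ∖ Parcel B| = |Parcel A| − |Parcel A∩Parcel B| = 12 − 3 = 9.00.

9.00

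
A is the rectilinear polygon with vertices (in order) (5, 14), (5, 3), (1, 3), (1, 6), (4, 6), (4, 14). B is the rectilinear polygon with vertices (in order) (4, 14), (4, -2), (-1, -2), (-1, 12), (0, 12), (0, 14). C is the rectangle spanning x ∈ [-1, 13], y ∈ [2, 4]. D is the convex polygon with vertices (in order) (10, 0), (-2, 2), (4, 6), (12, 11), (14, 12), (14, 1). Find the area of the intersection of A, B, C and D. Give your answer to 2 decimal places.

The intersection is the polygon with vertices (4,4), (4,3), (1,3), (1,4).
By the shoelace formula its area is 3.00.

3.00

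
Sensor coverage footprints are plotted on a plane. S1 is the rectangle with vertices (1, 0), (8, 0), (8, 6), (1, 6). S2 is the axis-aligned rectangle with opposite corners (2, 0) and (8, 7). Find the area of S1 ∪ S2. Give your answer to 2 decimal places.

48.00

By inclusion–exclusion:
Individual areas: |S1| = 42, |S2| = 42.
|S1∩S2|: x∈[2,8], y∈[0,6] → 6·6 = 36.
|S1 ∪ S2| = 84 − 36 = 48.00.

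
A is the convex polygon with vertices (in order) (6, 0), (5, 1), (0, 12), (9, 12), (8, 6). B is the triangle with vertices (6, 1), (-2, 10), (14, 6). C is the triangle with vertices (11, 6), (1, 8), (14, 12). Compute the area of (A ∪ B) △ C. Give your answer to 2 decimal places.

87.33

|A ∪ B| = 87.0791.
|(A ∪ B) ∩ C| = 16.3741.
|(A ∪ B) △ C| = 87.0791 + 33 − 32.7481 = 87.33.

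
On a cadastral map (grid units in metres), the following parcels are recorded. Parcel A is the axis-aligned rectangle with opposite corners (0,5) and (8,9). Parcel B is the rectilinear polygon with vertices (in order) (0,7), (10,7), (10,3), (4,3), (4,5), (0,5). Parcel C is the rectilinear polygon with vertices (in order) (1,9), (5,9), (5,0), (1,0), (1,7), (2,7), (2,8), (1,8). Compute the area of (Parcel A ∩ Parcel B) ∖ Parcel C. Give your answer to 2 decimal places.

|Parcel A ∩ Parcel B| = 16.
|(Parcel A ∩ Parcel B) ∩ Parcel C| = 8.
|(Parcel A ∩ Parcel B) ∖ Parcel C| = 16 − 8 = 8.00.

8.00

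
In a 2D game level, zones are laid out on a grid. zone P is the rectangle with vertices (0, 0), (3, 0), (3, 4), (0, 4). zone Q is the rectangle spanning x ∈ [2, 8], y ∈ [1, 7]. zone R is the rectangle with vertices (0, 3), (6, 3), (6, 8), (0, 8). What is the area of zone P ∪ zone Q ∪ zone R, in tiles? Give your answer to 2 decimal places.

57.00

By inclusion–exclusion:
Individual areas: |zone P| = 12, |zone Q| = 36, |zone R| = 30.
|zone P∩zone Q|: x∈[2,3], y∈[1,4] → 1·3 = 3.
|zone P∩zone R|: x∈[0,3], y∈[3,4] → 3·1 = 3.
|zone Q∩zone R|: x∈[2,6], y∈[3,7] → 4·4 = 16.
|zone P∩zone Q∩zone R| = 1.
|zone P ∪ zone Q ∪ zone R| = 78 − 22 + 1 = 57.00.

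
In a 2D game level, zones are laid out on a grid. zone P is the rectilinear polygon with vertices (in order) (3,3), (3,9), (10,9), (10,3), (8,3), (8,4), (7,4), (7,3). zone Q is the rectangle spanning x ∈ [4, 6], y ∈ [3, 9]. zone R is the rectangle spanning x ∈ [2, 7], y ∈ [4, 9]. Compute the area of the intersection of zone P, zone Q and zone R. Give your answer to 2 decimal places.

10.00

The intersection is the polygon with vertices (6,4), (4,4), (4,9), (6,9).
By the shoelace formula its area is 10.00.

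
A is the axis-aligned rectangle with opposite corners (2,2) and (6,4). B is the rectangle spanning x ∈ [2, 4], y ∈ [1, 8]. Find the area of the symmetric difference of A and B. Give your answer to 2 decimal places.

14.00

|A∩B|: x∈[2,4], y∈[2,4] → 2·2 = 4.
|A △ B| = |A| + |B| − 2·|A∩B| = 8 + 14 − 8 = 14.00.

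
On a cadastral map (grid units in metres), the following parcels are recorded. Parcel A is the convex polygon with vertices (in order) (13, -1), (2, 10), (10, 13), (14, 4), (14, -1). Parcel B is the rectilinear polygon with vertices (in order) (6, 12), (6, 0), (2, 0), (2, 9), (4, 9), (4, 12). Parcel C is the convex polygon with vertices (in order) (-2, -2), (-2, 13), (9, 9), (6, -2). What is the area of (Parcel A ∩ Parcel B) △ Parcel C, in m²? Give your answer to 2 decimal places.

120.44

|Parcel A ∩ Parcel B| = 8.75.
|(Parcel A ∩ Parcel B) ∩ Parcel C| = 7.4059.
|(Parcel A ∩ Parcel B) △ Parcel C| = 8.75 + 126.5 − 14.8119 = 120.44.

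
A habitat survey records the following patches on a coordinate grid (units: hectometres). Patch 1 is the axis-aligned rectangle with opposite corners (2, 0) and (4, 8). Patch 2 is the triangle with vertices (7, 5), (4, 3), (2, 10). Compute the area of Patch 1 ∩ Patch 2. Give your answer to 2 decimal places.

3.57

The intersection is the polygon with vertices (4,3), (2.571,8), (4,8).
By the shoelace formula its area is 3.57.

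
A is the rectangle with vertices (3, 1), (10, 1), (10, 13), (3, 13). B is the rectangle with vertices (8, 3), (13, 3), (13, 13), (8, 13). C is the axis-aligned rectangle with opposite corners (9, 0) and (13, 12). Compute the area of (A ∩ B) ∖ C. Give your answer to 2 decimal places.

11.00

|A ∩ B| = 20.
|(A ∩ B) ∩ C| = 9.
|(A ∩ B) ∖ C| = 20 − 9 = 11.00.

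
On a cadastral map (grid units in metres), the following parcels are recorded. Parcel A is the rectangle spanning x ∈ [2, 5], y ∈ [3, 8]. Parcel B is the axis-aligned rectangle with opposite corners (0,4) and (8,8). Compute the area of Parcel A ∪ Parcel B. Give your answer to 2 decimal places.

By inclusion–exclusion:
Individual areas: |Parcel A| = 15, |Parcel B| = 32.
|Parcel A∩Parcel B|: x∈[2,5], y∈[4,8] → 3·4 = 12.
|Parcel A ∪ Parcel B| = 47 − 12 = 35.00.

35.00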